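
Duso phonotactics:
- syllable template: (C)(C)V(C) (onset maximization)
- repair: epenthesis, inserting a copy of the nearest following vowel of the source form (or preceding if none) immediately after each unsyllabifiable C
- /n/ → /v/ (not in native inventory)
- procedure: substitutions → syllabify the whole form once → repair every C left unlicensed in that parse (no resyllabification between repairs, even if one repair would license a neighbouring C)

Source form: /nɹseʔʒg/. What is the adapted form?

veɹseʔʒege

Substitution: /n/ → /v/, giving /vɹseʔʒg/.
The consonants /v/, /ʒ/, /g/ cannot be parsed into a legal (C)(C)V(C) syllable (at most one coda consonant is licensed; onsets may contain at most 2 consonants).
Inserting the epenthetic vowel yields /v/ → /ve/, /ʒ/ → /ʒe/, /g/ → /ge/.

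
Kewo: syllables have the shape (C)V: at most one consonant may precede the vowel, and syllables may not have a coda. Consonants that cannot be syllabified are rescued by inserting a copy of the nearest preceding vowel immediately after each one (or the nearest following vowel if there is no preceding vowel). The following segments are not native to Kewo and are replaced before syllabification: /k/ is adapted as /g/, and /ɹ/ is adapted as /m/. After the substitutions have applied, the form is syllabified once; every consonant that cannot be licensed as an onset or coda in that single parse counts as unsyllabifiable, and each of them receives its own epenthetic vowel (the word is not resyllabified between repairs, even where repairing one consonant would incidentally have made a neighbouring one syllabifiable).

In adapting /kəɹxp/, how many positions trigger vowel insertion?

3

After substitution the input is /gəmxp/.
The unsyllabifiable consonants are /m/, /x/, /p/; each receives one epenthetic vowel.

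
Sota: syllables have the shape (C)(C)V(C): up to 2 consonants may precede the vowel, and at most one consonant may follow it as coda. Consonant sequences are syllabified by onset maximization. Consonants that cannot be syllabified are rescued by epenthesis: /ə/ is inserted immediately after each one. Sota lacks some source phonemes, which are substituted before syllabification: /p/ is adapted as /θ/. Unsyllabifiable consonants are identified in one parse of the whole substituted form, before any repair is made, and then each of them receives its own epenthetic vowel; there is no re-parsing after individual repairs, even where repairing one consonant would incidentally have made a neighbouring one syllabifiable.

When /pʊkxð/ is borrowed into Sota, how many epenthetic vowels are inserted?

After substitution the input is /θʊkxð/.
The unsyllabifiable consonants are /x/, /ð/; each receives one epenthetic vowel.

2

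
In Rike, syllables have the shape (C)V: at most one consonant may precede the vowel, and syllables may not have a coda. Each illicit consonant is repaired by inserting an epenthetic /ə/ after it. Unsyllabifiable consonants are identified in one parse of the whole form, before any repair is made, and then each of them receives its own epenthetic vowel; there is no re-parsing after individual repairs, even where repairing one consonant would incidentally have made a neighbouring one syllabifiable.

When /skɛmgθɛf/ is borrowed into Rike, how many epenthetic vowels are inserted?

The unsyllabifiable consonants are /s/, /m/, /g/, /f/; each receives one epenthetic vowel.

4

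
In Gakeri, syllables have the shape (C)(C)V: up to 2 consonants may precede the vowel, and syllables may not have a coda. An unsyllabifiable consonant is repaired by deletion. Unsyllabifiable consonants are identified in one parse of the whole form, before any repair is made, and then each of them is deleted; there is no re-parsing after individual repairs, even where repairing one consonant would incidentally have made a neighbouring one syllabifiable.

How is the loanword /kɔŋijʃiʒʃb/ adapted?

Syllabifying with onset maximization leaves /ʒ/, /ʃ/, /b/ stranded (no codas are permitted; onsets may contain at most 2 consonants).
Deleting the stranded consonants removes /ʒ/, /ʃ/, /b/.

kɔŋijʃi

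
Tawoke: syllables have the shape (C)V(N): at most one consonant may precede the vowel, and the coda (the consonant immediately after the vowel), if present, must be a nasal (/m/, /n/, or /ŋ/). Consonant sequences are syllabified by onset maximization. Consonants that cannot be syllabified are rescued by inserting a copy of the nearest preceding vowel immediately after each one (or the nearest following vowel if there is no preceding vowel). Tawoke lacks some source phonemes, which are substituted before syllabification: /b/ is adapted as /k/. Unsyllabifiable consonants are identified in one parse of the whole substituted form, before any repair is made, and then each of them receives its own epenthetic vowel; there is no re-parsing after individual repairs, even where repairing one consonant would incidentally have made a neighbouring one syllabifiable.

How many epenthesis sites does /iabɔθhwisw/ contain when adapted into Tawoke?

After substitution the input is /iakɔθhwisw/.
The unsyllabifiable consonants are /θ/, /h/, /s/, /w/; each receives one epenthetic vowel.

4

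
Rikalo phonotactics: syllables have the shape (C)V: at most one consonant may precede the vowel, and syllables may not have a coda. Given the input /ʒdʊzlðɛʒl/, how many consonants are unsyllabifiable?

The consonants /ʒ/, /z/, /l/, /ʒ/, /l/ cannot be parsed into a legal (C)V syllable (no codas are permitted; onsets are limited to one consonant).

5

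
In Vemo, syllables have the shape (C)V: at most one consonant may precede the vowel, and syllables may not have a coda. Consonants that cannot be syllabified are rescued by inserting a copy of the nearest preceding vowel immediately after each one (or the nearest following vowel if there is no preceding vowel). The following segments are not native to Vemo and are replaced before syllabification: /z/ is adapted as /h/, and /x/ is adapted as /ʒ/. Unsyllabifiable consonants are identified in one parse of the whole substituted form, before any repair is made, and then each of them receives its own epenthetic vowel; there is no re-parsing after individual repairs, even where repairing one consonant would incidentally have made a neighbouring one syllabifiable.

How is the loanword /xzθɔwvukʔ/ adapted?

ʒɔhɔθɔwɔvukuʔu

Substitution: /x/ → /ʒ/, /z/ → /h/, giving /ʒhθɔwvukʔ/.
Under (C)V, the unsyllabifiable consonants are /ʒ/, /h/, /w/, /k/, /ʔ/ (no codas are permitted; onsets are limited to one consonant).
Each unlicensed consonant becomes the onset of a new syllable: /ʒ/ → /ʒɔ/, /h/ → /hɔ/, /w/ → /wɔ/, /k/ → /ku/, /ʔ/ → /ʔu/.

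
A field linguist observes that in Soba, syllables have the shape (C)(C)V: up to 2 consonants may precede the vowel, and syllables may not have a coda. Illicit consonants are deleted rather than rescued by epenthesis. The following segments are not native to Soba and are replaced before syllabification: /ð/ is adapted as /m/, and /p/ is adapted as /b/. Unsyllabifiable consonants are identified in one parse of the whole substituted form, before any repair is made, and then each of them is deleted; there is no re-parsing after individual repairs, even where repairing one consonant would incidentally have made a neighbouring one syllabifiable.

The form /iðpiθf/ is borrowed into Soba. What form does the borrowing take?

imbi

Substitution: /ð/ → /m/, /p/ → /b/, giving /imbiθf/.
The consonants /θ/, /f/ cannot be parsed into a legal (C)(C)V syllable (no codas are permitted; onsets may contain at most 2 consonants).
Each unlicensed consonant is deleted: /θ/, /f/.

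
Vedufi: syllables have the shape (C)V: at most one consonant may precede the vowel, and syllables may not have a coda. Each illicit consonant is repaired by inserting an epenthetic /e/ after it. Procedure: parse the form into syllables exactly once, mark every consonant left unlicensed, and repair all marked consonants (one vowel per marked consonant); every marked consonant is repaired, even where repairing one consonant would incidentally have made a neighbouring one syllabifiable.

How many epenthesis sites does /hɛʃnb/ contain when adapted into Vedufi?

The unsyllabifiable consonants are /ʃ/, /n/, /b/; each receives one epenthetic vowel.

3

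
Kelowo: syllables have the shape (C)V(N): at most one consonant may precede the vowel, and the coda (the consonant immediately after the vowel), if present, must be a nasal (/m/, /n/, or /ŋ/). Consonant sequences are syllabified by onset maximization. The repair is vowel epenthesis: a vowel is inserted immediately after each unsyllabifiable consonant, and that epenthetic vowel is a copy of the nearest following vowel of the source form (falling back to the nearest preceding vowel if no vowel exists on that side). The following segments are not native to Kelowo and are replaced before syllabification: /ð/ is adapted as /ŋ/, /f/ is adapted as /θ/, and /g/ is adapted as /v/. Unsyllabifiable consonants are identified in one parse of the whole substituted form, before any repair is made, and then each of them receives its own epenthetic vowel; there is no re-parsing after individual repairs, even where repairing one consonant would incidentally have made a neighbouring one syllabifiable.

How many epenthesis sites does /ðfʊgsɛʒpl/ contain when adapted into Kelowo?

After substitution the input is /ŋθʊvsɛʒpl/.
The unsyllabifiable consonants are /ŋ/, /v/, /ʒ/, /p/, /l/; each receives one epenthetic vowel.

5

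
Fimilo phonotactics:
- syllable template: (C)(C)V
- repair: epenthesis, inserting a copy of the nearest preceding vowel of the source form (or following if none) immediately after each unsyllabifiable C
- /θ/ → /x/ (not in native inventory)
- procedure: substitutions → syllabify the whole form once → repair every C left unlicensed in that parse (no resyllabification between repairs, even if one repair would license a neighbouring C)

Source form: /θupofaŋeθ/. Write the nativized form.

Substitution: /θ/ → /x/, giving /xupofaŋex/.
Syllabifying with onset maximization leaves /x/ stranded (no codas are permitted; onsets may contain at most 2 consonants).
Epenthesis after each stranded consonant: /x/ → /xe/.

xupofaŋexe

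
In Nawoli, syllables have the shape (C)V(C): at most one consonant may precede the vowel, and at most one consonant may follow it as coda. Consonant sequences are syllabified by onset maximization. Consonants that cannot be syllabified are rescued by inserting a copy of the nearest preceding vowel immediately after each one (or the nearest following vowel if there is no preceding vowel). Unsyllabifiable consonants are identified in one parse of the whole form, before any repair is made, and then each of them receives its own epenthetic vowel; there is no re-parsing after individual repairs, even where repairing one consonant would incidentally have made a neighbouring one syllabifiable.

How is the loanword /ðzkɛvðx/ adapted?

ðɛzɛkɛvðɛxɛ

The consonants /ð/, /z/, /ð/, /x/ cannot be parsed into a legal (C)V(C) syllable (at most one coda consonant is licensed; onsets are limited to one consonant).
Epenthesis after each stranded consonant: /ð/ → /ðɛ/, /z/ → /zɛ/, /ð/ → /ðɛ/, /x/ → /xɛ/.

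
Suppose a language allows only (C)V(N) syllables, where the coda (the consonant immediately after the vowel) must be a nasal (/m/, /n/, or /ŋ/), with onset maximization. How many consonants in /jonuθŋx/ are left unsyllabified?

Under (C)V(N), the unsyllabifiable consonants are /θ/, /ŋ/, /x/ (only a nasal (/m/, /n/, or /ŋ/) is licensed in coda position; onsets are limited to one consonant).

3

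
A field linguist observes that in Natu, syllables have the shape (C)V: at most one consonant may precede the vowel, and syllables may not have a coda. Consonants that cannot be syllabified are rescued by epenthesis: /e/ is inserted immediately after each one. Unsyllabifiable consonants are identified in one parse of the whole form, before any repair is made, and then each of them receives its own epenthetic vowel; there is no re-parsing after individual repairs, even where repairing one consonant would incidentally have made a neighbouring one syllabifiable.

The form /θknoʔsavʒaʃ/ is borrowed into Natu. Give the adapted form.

Syllabifying with onset maximization leaves /θ/, /k/, /ʔ/, /v/, /ʃ/ stranded (no codas are permitted; onsets are limited to one consonant).
Inserting the epenthetic vowel yields /θ/ → /θe/, /k/ → /ke/, /ʔ/ → /ʔe/, /v/ → /ve/, /ʃ/ → /ʃe/.

θekenoʔesaveʒaʃe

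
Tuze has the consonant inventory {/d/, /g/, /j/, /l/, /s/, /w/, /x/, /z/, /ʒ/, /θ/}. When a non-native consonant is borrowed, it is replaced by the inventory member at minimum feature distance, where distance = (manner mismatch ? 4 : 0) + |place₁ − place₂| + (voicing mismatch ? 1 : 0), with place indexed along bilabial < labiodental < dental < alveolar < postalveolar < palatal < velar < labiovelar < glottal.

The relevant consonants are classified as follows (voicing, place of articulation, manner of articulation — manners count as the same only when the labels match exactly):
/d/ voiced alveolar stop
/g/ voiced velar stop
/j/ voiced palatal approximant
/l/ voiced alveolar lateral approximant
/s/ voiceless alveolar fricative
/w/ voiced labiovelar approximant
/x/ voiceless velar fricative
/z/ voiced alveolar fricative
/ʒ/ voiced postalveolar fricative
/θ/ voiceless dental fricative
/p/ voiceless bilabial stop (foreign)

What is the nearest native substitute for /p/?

/d/ is closest: same manner (stop), place distance 3 (bilabial→alveolar), voicing differs (+1); total 4. Next closest is /θ/ at distance 6.

d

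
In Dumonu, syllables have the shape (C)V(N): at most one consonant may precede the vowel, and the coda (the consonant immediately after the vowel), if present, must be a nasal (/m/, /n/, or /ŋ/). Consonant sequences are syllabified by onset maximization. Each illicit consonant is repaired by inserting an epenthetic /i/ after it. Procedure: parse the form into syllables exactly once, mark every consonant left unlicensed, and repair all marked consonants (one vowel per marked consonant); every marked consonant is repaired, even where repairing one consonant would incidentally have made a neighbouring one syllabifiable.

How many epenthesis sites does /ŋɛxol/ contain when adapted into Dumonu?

1

The unsyllabifiable consonants are /l/; each receives one epenthetic vowel.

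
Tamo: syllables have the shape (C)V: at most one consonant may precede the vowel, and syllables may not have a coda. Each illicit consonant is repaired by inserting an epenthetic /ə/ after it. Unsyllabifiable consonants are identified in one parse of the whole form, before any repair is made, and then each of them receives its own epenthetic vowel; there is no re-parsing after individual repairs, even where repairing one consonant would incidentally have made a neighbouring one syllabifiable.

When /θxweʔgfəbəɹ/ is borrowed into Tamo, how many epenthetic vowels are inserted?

5

The unsyllabifiable consonants are /θ/, /x/, /ʔ/, /g/, /ɹ/; each receives one epenthetic vowel.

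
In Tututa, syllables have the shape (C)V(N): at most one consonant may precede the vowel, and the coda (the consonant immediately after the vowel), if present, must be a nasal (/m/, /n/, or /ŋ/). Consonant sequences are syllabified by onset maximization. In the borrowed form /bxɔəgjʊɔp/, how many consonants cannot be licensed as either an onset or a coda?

3

Syllabifying with onset maximization leaves /b/, /g/, /p/ stranded (only a nasal (/m/, /n/, or /ŋ/) is licensed in coda position; onsets are limited to one consonant).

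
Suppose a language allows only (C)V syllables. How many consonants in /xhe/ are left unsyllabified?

Syllabifying with onset maximization leaves /x/ stranded (no codas are permitted; onsets are limited to one consonant).

1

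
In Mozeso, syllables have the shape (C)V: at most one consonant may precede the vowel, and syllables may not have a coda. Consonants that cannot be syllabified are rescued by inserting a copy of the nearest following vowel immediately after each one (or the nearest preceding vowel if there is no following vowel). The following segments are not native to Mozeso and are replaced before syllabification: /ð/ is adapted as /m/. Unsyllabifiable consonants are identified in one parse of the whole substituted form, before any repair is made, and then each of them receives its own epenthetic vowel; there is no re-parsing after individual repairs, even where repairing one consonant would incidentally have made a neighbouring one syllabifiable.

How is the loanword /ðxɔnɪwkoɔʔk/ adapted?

mɔxɔnɪwokoɔʔɔkɔ

Substitution: /ð/ → /m/, giving /mxɔnɪwkoɔʔk/.
Under (C)V, the unsyllabifiable consonants are /m/, /w/, /ʔ/, /k/ (no codas are permitted; onsets are limited to one consonant).
Each unlicensed consonant becomes the onset of a new syllable: /m/ → /mɔ/, /w/ → /wo/, /ʔ/ → /ʔɔ/, /k/ → /kɔ/.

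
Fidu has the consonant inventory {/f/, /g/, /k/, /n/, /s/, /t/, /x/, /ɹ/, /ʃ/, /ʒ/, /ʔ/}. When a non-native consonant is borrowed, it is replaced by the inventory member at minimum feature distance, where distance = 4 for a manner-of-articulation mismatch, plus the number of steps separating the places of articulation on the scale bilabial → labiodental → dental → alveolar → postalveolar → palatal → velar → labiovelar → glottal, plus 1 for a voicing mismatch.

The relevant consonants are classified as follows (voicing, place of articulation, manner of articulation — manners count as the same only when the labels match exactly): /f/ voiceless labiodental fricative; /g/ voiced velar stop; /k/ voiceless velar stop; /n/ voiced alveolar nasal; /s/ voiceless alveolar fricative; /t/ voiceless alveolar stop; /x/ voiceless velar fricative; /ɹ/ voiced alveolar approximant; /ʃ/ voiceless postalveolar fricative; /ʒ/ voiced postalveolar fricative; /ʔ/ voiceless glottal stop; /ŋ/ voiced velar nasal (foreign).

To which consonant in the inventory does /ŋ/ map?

/n/ is closest: same manner (nasal), place distance 3 (velar→alveolar), same voicing; total 3. Next closest is /g/ at distance 4.

n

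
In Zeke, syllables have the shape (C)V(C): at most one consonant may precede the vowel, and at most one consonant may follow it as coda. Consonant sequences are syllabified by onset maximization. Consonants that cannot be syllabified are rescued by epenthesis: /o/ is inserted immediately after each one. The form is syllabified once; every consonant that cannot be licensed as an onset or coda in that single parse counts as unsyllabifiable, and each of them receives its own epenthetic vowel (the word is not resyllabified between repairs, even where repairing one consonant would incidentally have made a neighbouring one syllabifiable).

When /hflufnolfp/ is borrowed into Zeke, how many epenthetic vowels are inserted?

The unsyllabifiable consonants are /h/, /f/, /f/, /p/; each receives one epenthetic vowel.

4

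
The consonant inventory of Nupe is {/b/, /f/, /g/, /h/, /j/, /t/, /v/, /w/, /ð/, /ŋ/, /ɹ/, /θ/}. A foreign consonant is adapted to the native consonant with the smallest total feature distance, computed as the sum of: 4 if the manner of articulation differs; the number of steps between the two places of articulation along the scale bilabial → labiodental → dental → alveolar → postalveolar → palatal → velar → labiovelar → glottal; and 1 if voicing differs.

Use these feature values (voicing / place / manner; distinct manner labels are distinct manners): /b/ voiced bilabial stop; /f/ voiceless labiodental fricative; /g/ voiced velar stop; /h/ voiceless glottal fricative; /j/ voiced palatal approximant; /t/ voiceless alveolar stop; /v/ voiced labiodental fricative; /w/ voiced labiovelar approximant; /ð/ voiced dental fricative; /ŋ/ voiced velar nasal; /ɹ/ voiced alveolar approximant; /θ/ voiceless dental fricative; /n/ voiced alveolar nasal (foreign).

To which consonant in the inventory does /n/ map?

/ŋ/ is closest: same manner (nasal), place distance 3 (alveolar→velar), same voicing; total 3. Next closest is /ɹ/ at distance 4.

ŋ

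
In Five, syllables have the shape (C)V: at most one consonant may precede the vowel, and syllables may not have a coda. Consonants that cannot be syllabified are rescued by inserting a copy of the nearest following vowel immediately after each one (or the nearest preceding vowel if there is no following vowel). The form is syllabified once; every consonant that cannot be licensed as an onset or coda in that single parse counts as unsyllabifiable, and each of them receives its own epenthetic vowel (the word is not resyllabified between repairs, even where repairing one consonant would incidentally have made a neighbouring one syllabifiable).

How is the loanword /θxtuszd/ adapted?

Under (C)V, the unsyllabifiable consonants are /θ/, /x/, /s/, /z/, /d/ (no codas are permitted; onsets are limited to one consonant).
Each unlicensed consonant becomes the onset of a new syllable: /θ/ → /θu/, /x/ → /xu/, /s/ → /su/, /z/ → /zu/, /d/ → /du/.

θuxutusuzudu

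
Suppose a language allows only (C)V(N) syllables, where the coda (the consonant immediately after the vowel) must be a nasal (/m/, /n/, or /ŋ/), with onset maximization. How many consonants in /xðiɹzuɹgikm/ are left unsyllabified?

Syllabifying with onset maximization leaves /x/, /ɹ/, /ɹ/, /k/, /m/ stranded (only a nasal (/m/, /n/, or /ŋ/) is licensed in coda position; onsets are limited to one consonant).

5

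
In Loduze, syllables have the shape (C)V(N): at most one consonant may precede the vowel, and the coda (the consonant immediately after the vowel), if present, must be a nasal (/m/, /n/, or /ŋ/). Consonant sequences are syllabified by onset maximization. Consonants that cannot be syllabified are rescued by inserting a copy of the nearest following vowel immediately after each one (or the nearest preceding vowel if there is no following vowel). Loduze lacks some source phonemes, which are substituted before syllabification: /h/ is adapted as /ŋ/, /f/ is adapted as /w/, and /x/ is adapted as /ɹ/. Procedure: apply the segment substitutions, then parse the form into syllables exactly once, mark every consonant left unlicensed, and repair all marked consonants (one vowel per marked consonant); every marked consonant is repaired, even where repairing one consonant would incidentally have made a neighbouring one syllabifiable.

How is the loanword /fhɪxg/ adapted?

Substitution: /f/ → /w/, /h/ → /ŋ/, /x/ → /ɹ/, giving /wŋɪɹg/.
Under (C)V(N), the unsyllabifiable consonants are /w/, /ɹ/, /g/ (only a nasal (/m/, /n/, or /ŋ/) is licensed in coda position; onsets are limited to one consonant).
Each unlicensed consonant becomes the onset of a new syllable: /w/ → /wɪ/, /ɹ/ → /ɹɪ/, /g/ → /gɪ/.

wɪŋɪɹɪgɪ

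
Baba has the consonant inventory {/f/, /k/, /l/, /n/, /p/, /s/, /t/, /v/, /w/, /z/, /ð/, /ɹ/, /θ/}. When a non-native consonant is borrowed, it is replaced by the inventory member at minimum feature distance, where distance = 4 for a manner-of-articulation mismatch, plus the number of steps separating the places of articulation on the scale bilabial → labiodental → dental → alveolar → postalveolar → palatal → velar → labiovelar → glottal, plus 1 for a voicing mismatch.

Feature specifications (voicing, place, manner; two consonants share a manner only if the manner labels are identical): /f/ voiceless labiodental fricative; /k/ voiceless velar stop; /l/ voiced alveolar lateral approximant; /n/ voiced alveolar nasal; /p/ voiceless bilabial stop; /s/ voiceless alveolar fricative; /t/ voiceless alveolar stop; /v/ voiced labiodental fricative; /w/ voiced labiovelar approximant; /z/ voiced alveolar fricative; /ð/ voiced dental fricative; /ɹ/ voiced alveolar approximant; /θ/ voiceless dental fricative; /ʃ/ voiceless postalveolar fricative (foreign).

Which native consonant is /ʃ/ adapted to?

/s/ is closest: same manner (fricative), place distance 1 (postalveolar→alveolar), same voicing; total 1. Next closest is /z/ at distance 2.

s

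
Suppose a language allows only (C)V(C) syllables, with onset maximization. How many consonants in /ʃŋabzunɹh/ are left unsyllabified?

3

Under (C)V(C), the unsyllabifiable consonants are /ʃ/, /ɹ/, /h/ (at most one coda consonant is licensed; onsets are limited to one consonant).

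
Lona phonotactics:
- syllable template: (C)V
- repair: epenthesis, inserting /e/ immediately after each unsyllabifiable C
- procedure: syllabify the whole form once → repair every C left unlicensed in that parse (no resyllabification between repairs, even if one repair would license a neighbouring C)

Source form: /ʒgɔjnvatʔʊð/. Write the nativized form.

ʒegɔjenevateʔʊðe

The consonants /ʒ/, /j/, /n/, /t/, /ð/ cannot be parsed into a legal (C)V syllable (no codas are permitted; onsets are limited to one consonant).
Inserting the epenthetic vowel yields /ʒ/ → /ʒe/, /j/ → /je/, /n/ → /ne/, /t/ → /te/, /ð/ → /ðe/.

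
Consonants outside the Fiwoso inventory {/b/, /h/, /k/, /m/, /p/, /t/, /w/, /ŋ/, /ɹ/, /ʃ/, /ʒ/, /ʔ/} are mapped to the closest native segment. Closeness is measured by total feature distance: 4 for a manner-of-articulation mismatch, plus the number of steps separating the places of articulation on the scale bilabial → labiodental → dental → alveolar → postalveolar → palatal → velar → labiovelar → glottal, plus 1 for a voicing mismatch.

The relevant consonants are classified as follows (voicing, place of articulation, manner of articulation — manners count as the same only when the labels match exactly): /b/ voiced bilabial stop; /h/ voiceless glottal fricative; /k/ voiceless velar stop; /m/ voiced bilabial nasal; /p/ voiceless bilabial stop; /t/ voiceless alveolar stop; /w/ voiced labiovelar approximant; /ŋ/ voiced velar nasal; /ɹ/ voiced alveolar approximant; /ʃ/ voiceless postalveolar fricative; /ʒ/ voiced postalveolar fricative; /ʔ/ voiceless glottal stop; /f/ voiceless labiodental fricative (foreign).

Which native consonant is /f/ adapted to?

ʃ

/ʃ/ is closest: same manner (fricative), place distance 3 (labiodental→postalveolar), same voicing; total 3. Next closest is /ʒ/ at distance 4.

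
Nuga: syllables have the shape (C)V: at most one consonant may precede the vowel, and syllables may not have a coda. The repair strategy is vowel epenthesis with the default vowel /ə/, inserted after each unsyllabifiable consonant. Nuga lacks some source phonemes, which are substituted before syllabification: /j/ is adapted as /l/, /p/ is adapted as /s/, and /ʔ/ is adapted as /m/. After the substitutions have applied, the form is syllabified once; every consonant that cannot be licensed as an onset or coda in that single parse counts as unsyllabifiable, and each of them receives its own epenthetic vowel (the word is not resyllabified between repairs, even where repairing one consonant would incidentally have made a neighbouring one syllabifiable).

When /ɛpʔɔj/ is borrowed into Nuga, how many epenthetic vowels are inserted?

After substitution the input is /ɛsmɔl/.
The unsyllabifiable consonants are /s/, /l/; each receives one epenthetic vowel.

2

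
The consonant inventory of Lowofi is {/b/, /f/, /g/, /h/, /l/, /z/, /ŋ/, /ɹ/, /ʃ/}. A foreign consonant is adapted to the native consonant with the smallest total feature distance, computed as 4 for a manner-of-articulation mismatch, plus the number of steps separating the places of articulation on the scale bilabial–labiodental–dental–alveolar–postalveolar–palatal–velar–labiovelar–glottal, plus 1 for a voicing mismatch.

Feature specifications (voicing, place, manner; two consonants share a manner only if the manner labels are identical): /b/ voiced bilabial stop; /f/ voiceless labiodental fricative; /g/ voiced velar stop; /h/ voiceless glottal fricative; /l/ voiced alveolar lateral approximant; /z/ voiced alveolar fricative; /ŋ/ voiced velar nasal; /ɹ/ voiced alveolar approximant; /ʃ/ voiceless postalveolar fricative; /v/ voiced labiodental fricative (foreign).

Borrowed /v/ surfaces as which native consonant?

/f/ is closest: same manner (fricative), place distance 0 (labiodental→labiodental), voicing differs (+1); total 1. Next closest is /z/ at distance 2.

f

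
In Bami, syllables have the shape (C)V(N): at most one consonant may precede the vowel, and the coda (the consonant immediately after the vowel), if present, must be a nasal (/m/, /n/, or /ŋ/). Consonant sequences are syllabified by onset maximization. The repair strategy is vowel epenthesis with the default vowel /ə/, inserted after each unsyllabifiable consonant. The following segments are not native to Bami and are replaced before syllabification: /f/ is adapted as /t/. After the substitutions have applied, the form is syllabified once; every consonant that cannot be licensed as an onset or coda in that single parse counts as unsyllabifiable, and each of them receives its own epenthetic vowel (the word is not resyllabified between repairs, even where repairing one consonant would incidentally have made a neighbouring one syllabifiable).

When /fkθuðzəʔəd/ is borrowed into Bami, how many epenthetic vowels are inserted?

After substitution the input is /tkθuðzəʔəd/.
The unsyllabifiable consonants are /t/, /k/, /ð/, /d/; each receives one epenthetic vowel.

4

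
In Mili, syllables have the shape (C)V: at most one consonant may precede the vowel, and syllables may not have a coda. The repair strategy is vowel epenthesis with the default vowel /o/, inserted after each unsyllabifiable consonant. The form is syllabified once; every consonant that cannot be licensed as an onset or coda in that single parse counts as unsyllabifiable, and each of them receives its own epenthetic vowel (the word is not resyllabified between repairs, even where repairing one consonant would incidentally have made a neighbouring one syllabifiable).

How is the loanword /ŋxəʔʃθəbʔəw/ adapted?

The consonants /ŋ/, /ʔ/, /ʃ/, /b/, /w/ cannot be parsed into a legal (C)V syllable (no codas are permitted; onsets are limited to one consonant).
Epenthesis after each stranded consonant: /ŋ/ → /ŋo/, /ʔ/ → /ʔo/, /ʃ/ → /ʃo/, /b/ → /bo/, /w/ → /wo/.

ŋoxəʔoʃoθəboʔəwo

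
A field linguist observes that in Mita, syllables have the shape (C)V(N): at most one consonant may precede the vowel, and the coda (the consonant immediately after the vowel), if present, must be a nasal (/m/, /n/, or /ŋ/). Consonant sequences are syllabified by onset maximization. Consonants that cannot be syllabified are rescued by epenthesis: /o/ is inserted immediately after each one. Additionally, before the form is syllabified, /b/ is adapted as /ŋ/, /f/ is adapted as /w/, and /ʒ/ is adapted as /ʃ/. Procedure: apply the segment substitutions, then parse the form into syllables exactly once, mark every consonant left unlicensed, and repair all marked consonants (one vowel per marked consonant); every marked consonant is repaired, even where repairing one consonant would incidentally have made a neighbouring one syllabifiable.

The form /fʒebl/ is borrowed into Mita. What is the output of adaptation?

woʃeŋlo

Substitution: /f/ → /w/, /ʒ/ → /ʃ/, /b/ → /ŋ/, giving /wʃeŋl/.
Under (C)V(N), the unsyllabifiable consonants are /w/, /l/ (only a nasal (/m/, /n/, or /ŋ/) is licensed in coda position; onsets are limited to one consonant).
Epenthesis after each stranded consonant: /w/ → /wo/, /l/ → /lo/.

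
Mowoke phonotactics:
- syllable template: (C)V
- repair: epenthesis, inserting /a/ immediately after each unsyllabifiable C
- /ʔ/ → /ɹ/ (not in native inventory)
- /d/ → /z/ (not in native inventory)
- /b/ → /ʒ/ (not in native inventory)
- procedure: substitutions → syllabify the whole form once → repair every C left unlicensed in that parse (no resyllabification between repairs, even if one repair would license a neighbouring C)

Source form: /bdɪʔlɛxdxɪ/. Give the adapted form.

ʒazɪɹalɛxazaxɪ

Substitution: /b/ → /ʒ/, /d/ → /z/, /ʔ/ → /ɹ/, giving /ʒzɪɹlɛxzxɪ/.
The consonants /ʒ/, /ɹ/, /x/, /z/ cannot be parsed into a legal (C)V syllable (no codas are permitted; onsets are limited to one consonant).
Each unlicensed consonant becomes the onset of a new syllable: /ʒ/ → /ʒa/, /ɹ/ → /ɹa/, /x/ → /xa/, /z/ → /za/.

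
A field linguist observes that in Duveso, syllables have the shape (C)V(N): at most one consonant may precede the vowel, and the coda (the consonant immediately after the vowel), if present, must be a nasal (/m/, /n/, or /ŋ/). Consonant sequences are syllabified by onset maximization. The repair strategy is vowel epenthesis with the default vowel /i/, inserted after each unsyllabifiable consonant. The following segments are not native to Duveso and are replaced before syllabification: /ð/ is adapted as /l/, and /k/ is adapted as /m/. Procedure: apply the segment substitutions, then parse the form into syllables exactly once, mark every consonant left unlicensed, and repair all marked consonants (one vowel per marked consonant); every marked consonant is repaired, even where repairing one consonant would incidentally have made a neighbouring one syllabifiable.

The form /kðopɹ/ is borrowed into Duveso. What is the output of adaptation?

milopiɹi

Substitution: /k/ → /m/, /ð/ → /l/, giving /mlopɹ/.
The consonants /m/, /p/, /ɹ/ cannot be parsed into a legal (C)V(N) syllable (only a nasal (/m/, /n/, or /ŋ/) is licensed in coda position; onsets are limited to one consonant).
Inserting the epenthetic vowel yields /m/ → /mi/, /p/ → /pi/, /ɹ/ → /ɹi/.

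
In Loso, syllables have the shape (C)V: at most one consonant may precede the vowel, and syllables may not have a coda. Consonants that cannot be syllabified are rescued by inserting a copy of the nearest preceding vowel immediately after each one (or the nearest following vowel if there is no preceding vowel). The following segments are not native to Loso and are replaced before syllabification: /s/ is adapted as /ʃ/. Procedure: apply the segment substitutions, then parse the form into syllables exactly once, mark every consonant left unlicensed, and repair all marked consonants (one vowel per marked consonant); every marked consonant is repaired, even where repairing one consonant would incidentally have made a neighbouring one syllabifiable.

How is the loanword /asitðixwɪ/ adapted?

Substitution: /s/ → /ʃ/, giving /aʃitðixwɪ/.
The consonants /t/, /x/ cannot be parsed into a legal (C)V syllable (no codas are permitted; onsets are limited to one consonant).
Each unlicensed consonant becomes the onset of a new syllable: /t/ → /ti/, /x/ → /xi/.

aʃitiðixiwɪ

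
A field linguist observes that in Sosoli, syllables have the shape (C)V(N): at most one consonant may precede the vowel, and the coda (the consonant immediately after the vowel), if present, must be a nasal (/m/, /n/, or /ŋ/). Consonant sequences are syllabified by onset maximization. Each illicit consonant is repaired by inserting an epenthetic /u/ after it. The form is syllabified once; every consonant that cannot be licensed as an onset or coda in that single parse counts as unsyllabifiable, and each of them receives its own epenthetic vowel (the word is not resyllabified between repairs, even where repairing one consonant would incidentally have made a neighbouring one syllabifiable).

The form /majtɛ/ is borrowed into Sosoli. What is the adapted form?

The consonants /j/ cannot be parsed into a legal (C)V(N) syllable (only a nasal (/m/, /n/, or /ŋ/) is licensed in coda position; onsets are limited to one consonant).
Inserting the epenthetic vowel yields /j/ → /ju/.

majutɛ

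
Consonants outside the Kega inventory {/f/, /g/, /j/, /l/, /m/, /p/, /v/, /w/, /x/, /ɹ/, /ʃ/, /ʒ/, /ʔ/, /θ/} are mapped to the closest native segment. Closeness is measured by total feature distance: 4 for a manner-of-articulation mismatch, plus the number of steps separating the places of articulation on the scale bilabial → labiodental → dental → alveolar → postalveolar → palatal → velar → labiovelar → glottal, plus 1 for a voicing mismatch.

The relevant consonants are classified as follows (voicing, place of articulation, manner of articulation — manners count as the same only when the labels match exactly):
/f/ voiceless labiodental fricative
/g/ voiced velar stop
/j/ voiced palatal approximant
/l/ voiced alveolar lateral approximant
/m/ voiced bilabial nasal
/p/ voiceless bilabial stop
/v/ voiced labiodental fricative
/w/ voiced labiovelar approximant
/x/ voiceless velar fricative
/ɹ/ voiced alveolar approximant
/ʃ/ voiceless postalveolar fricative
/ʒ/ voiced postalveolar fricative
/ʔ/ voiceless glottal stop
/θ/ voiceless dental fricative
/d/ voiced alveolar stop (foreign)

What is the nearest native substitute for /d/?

/g/ is closest: same manner (stop), place distance 3 (alveolar→velar), same voicing; total 3. Next closest is /l/ at distance 4.

g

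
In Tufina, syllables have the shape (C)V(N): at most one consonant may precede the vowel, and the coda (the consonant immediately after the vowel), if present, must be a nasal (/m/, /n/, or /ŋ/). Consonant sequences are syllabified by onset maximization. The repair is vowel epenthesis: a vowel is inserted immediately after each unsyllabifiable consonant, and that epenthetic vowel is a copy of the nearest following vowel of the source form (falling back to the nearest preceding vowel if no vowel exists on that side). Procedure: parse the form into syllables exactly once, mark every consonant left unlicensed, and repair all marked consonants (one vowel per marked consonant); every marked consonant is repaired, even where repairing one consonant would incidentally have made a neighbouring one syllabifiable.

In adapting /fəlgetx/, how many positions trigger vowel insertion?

The unsyllabifiable consonants are /l/, /t/, /x/; each receives one epenthetic vowel.

3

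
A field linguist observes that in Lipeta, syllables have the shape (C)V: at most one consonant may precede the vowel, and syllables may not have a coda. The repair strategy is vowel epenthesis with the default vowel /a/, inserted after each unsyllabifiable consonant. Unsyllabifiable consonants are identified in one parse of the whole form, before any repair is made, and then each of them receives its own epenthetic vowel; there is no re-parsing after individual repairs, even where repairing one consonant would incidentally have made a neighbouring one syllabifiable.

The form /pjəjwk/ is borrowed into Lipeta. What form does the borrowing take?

pajəjawaka

The consonants /p/, /j/, /w/, /k/ cannot be parsed into a legal (C)V syllable (no codas are permitted; onsets are limited to one consonant).
Each unlicensed consonant becomes the onset of a new syllable: /p/ → /pa/, /j/ → /ja/, /w/ → /wa/, /k/ → /ka/.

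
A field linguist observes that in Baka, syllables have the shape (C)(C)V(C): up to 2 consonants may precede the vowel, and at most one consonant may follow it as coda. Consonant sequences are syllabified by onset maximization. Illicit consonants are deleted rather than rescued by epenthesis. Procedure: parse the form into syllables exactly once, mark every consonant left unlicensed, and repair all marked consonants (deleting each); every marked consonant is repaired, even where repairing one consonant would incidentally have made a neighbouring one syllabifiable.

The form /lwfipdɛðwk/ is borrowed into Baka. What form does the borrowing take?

The consonants /l/, /w/, /k/ cannot be parsed into a legal (C)(C)V(C) syllable (at most one coda consonant is licensed; onsets may contain at most 2 consonants).
Each unlicensed consonant is deleted: /l/, /w/, /k/.

wfipdɛð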